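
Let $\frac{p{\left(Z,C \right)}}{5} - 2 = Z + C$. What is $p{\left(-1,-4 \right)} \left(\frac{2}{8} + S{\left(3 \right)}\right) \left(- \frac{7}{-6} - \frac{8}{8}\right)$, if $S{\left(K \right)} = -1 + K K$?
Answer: $- \frac{165}{8} \approx -20.625$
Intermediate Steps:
$S{\left(K \right)} = -1 + K^{2}$
$p{\left(Z,C \right)} = 10 + 5 C + 5 Z$ ($p{\left(Z,C \right)} = 10 + 5 \left(Z + C\right) = 10 + 5 \left(C + Z\right) = 10 + \left(5 C + 5 Z\right) = 10 + 5 C + 5 Z$)
$p{\left(-1,-4 \right)} \left(\frac{2}{8} + S{\left(3 \right)}\right) \left(- \frac{7}{-6} - \frac{8}{8}\right) = \left(10 + 5 \left(-4\right) + 5 \left(-1\right)\right) \left(\frac{2}{8} - \left(1 - 3^{2}\right)\right) \left(- \frac{7}{-6} - \frac{8}{8}\right) = \left(10 - 20 - 5\right) \left(2 \cdot \frac{1}{8} + \left(-1 + 9\right)\right) \left(\left(-7\right) \left(- \frac{1}{6}\right) - 1\right) = - 15 \left(\frac{1}{4} + 8\right) \left(\frac{7}{6} - 1\right) = \left(-15\right) \frac{33}{4} \cdot \frac{1}{6} = \left(- \frac{495}{4}\right) \frac{1}{6} = - \frac{165}{8}$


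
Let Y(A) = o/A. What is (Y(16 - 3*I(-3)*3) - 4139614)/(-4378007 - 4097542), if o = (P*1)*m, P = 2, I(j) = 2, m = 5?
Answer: 1379873/2825183 ≈ 0.48842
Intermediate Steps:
o = 10 (o = (2*1)*5 = 2*5 = 10)
Y(A) = 10/A
(Y(16 - 3*I(-3)*3) - 4139614)/(-4378007 - 4097542) = (10/(16 - 3*2*3) - 4139614)/(-4378007 - 4097542) = (10/(16 - 6*3) - 4139614)/(-8475549) = (10/(16 - 18) - 4139614)*(-1/8475549) = (10/(-2) - 4139614)*(-1/8475549) = (10*(-½) - 4139614)*(-1/8475549) = (-5 - 4139614)*(-1/8475549) = -4139619*(-1/8475549) = 1379873/2825183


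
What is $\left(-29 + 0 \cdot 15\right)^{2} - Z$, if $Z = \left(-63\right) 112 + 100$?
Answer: $7797$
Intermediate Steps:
$Z = -6956$ ($Z = -7056 + 100 = -6956$)
$\left(-29 + 0 \cdot 15\right)^{2} - Z = \left(-29 + 0 \cdot 15\right)^{2} - -6956 = \left(-29 + 0\right)^{2} + 6956 = \left(-29\right)^{2} + 6956 = 841 + 6956 = 7797$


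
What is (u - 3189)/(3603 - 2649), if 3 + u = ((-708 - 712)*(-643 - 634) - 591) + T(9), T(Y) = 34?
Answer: 603197/318 ≈ 1896.8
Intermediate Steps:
u = 1812780 (u = -3 + (((-708 - 712)*(-643 - 634) - 591) + 34) = -3 + ((-1420*(-1277) - 591) + 34) = -3 + ((1813340 - 591) + 34) = -3 + (1812749 + 34) = -3 + 1812783 = 1812780)
(u - 3189)/(3603 - 2649) = (1812780 - 3189)/(3603 - 2649) = 1809591/954 = 1809591*(1/954) = 603197/318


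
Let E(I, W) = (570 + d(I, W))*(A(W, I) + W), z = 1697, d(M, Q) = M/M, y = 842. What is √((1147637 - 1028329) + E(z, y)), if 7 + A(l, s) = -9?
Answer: √590954 ≈ 768.74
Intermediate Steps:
A(l, s) = -16 (A(l, s) = -7 - 9 = -16)
d(M, Q) = 1
E(I, W) = -9136 + 571*W (E(I, W) = (570 + 1)*(-16 + W) = 571*(-16 + W) = -9136 + 571*W)
√((1147637 - 1028329) + E(z, y)) = √((1147637 - 1028329) + (-9136 + 571*842)) = √(119308 + (-9136 + 480782)) = √(119308 + 471646) = √590954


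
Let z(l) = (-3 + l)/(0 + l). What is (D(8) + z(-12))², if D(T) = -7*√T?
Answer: 6297/16 - 35*√2 ≈ 344.06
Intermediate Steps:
z(l) = (-3 + l)/l
(D(8) + z(-12))² = (-14*√2 + (-3 - 12)/(-12))² = (-14*√2 - 1/12*(-15))² = (-14*√2 + 5/4)² = (5/4 - 14*√2)²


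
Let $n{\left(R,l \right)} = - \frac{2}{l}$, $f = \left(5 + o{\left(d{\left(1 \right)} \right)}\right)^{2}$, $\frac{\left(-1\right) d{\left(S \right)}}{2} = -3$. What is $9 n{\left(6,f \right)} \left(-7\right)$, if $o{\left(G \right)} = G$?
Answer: $\frac{126}{121} \approx 1.0413$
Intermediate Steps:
$d{\left(S \right)} = 6$ ($d{\left(S \right)} = \left(-2\right) \left(-3\right) = 6$)
$f = 121$ ($f = \left(5 + 6\right)^{2} = 11^{2} = 121$)
$9 n{\left(6,f \right)} \left(-7\right) = 9 \left(- \frac{2}{121}\right) \left(-7\right) = \left(- \frac{18}{121}\right) \left(-7\right) = \frac{126}{121}$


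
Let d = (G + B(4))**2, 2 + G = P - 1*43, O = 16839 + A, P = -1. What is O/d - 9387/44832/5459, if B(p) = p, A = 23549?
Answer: 823704771823/35976469536 ≈ 22.896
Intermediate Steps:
O = 40388 (O = 16839 + 23549 = 40388)
G = -46 (G = -2 + (-1 - 1*43) = -2 + (-1 - 43) = -2 - 44 = -46)
d = 1764 (d = (-46 + 4)**2 = (-42)**2 = 1764)
O/d - 9387/44832/5459 = 40388/1764 - 9387/44832/5459 = 40388*(1/1764) - 9387*1/44832*(1/5459) = 10097/441 - 3129/14944*1/5459 = 10097/441 - 3129/81579296 = 823704771823/35976469536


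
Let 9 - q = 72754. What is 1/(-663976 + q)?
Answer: -1/736721 ≈ -1.3574e-6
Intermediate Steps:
q = -72745 (q = 9 - 1*72754 = 9 - 72754 = -72745)
1/(-663976 + q) = 1/(-663976 - 72745) = 1/(-736721) = -1/736721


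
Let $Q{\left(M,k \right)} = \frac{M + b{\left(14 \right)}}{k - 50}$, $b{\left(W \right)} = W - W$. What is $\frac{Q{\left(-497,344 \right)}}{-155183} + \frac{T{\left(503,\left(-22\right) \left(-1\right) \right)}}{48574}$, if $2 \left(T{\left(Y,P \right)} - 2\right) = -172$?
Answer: $- \frac{272018435}{158295039882} \approx -0.0017184$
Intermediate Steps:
$b{\left(W \right)} = 0$
$T{\left(Y,P \right)} = -84$ ($T{\left(Y,P \right)} = 2 + \frac{1}{2} \left(-172\right) = 2 - 86 = -84$)
$Q{\left(M,k \right)} = \frac{M}{-50 + k}$ ($Q{\left(M,k \right)} = \frac{M + 0}{k - 50} = \frac{M}{-50 + k}$)
$\frac{Q{\left(-497,344 \right)}}{-155183} + \frac{T{\left(503,\left(-22\right) \left(-1\right) \right)}}{48574} = \frac{\left(-497\right) \frac{1}{-50 + 344}}{-155183} - \frac{84}{48574} = - \frac{497}{294} \left(- \frac{1}{155183}\right) - \frac{42}{24287} = \left(-497\right) \frac{1}{294} \left(- \frac{1}{155183}\right) - \frac{42}{24287} = \left(- \frac{71}{42}\right) \left(- \frac{1}{155183}\right) - \frac{42}{24287} = \frac{71}{6517686} - \frac{42}{24287} = - \frac{272018435}{158295039882}$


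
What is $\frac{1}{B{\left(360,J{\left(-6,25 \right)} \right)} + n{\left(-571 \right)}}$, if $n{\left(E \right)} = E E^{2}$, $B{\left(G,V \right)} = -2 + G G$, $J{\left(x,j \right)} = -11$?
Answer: $- \frac{1}{186039813} \approx -5.3752 \cdot 10^{-9}$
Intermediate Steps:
$B{\left(G,V \right)} = -2 + G^{2}$
$n{\left(E \right)} = E^{3}$
$\frac{1}{B{\left(360,J{\left(-6,25 \right)} \right)} + n{\left(-571 \right)}} = \frac{1}{\left(-2 + 360^{2}\right) + \left(-571\right)^{3}} = \frac{1}{\left(-2 + 129600\right) - 186169411} = \frac{1}{129598 - 186169411} = \frac{1}{-186039813} = - \frac{1}{186039813}$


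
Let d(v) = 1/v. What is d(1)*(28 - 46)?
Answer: -18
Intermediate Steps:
d(v) = 1/v
d(1)*(28 - 46) = (28 - 46)/1 = 1*(-18) = -18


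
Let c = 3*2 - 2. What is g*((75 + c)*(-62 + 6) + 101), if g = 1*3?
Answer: -12969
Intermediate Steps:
g = 3
c = 4 (c = 6 - 2 = 4)
g*((75 + c)*(-62 + 6) + 101) = 3*((75 + 4)*(-62 + 6) + 101) = 3*(79*(-56) + 101) = 3*(-4424 + 101) = 3*(-4323) = -12969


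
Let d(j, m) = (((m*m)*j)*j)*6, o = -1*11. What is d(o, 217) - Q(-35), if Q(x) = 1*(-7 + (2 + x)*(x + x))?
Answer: 34184311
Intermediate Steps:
o = -11
d(j, m) = 6*j**2*m**2 (d(j, m) = ((m**2*j)*j)*6 = ((j*m**2)*j)*6 = (j**2*m**2)*6 = 6*j**2*m**2)
Q(x) = -7 + 2*x*(2 + x) (Q(x) = 1*(-7 + (2 + x)*(2*x)) = 1*(-7 + 2*x*(2 + x)) = -7 + 2*x*(2 + x))
d(o, 217) - Q(-35) = 6*(-11)**2*217**2 - (-7 + 2*(-35)**2 + 4*(-35)) = 6*121*47089 - (-7 + 2*1225 - 140) = 34186614 - (-7 + 2450 - 140) = 34186614 - 1*2303 = 34186614 - 2303 = 34184311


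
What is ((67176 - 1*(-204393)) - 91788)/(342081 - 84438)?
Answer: 59927/85881 ≈ 0.69779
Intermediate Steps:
((67176 - 1*(-204393)) - 91788)/(342081 - 84438) = ((67176 + 204393) - 91788)/257643 = (271569 - 91788)*(1/257643) = 179781*(1/257643) = 59927/85881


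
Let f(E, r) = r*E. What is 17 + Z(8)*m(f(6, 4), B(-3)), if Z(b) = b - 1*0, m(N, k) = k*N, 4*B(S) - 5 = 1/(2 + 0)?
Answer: 281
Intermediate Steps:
f(E, r) = E*r
B(S) = 11/8 (B(S) = 5/4 + 1/(4*(2 + 0)) = 5/4 + (¼)/2 = 5/4 + (¼)*(½) = 5/4 + ⅛ = 11/8)
m(N, k) = N*k
Z(b) = b (Z(b) = b + 0 = b)
17 + Z(8)*m(f(6, 4), B(-3)) = 17 + 8*((6*4)*(11/8)) = 17 + 8*(24*(11/8)) = 17 + 8*33 = 17 + 264 = 281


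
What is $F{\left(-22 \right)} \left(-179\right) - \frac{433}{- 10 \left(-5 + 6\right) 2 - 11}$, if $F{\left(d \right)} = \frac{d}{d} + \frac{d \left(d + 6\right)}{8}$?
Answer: $- \frac{249272}{31} \approx -8041.0$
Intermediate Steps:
$F{\left(d \right)} = 1 + \frac{d \left(6 + d\right)}{8}$ ($F{\left(d \right)} = 1 + d \left(6 + d\right) \frac{1}{8} = 1 + \frac{d \left(6 + d\right)}{8}$)
$F{\left(-22 \right)} \left(-179\right) - \frac{433}{- 10 \left(-5 + 6\right) 2 - 11} = \left(1 + \frac{\left(-22\right)^{2}}{8} + \frac{3}{4} \left(-22\right)\right) \left(-179\right) - \frac{433}{- 10 \left(-5 + 6\right) 2 - 11} = \left(1 + \frac{1}{8} \cdot 484 - \frac{33}{2}\right) \left(-179\right) - \frac{433}{- 10 \cdot 1 \cdot 2 - 11} = \left(1 + \frac{121}{2} - \frac{33}{2}\right) \left(-179\right) - \frac{433}{\left(-10\right) 2 - 11} = 45 \left(-179\right) - \frac{433}{-20 - 11} = -8055 - \frac{433}{-31} = -8055 - - \frac{433}{31} = -8055 + \frac{433}{31} = - \frac{249272}{31}$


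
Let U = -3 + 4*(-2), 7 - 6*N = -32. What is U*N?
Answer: -143/2 ≈ -71.500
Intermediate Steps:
N = 13/2 (N = 7/6 - ⅙*(-32) = 7/6 + 16/3 = 13/2 ≈ 6.5000)
U = -11 (U = -3 - 8 = -11)
U*N = -11*13/2 = -143/2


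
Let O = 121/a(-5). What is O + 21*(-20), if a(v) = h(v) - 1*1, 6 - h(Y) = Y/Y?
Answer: -1559/4 ≈ -389.75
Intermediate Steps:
h(Y) = 5 (h(Y) = 6 - Y/Y = 6 - 1*1 = 6 - 1 = 5)
a(v) = 4 (a(v) = 5 - 1*1 = 5 - 1 = 4)
O = 121/4 ≈ 30.250
O + 21*(-20) = 121/4 + 21*(-20) = 121/4 - 420 = -1559/4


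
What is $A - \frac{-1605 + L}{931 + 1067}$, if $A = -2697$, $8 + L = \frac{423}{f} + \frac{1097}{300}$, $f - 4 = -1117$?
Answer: $- \frac{599572685587}{222377400} \approx -2696.2$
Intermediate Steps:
$f = -1113$ ($f = 4 - 1117 = -1113$)
$L = - \frac{525713}{111300}$ ($L = -8 + \left(\frac{423}{-1113} + \frac{1097}{300}\right) = -8 + \left(423 \left(- \frac{1}{1113}\right) + 1097 \cdot \frac{1}{300}\right) = -8 + \left(- \frac{141}{371} + \frac{1097}{300}\right) = -8 + \frac{364687}{111300} = - \frac{525713}{111300} \approx -4.7234$)
$A - \frac{-1605 + L}{931 + 1067} = -2697 - \frac{-1605 - \frac{525713}{111300}}{931 + 1067} = -2697 - - \frac{179162213}{111300 \cdot 1998} = -2697 - \left(- \frac{179162213}{111300}\right) \frac{1}{1998} = -2697 - - \frac{179162213}{222377400} = -2697 + \frac{179162213}{222377400} = - \frac{599572685587}{222377400}$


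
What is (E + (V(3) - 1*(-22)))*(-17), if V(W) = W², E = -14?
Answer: -289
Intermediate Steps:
(E + (V(3) - 1*(-22)))*(-17) = (-14 + (3² - 1*(-22)))*(-17) = (-14 + (9 + 22))*(-17) = (-14 + 31)*(-17) = 17*(-17) = -289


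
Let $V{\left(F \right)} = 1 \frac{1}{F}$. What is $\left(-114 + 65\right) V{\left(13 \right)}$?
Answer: $- \frac{49}{13} \approx -3.7692$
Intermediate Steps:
$V{\left(F \right)} = \frac{1}{F}$
$\left(-114 + 65\right) V{\left(13 \right)} = \frac{-114 + 65}{13} = \left(-49\right) \frac{1}{13} = - \frac{49}{13}$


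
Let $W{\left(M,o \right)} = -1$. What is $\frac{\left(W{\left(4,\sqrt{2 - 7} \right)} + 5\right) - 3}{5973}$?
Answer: $\frac{1}{5973} \approx 0.00016742$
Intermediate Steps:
$\frac{\left(W{\left(4,\sqrt{2 - 7} \right)} + 5\right) - 3}{5973} = \frac{\left(-1 + 5\right) - 3}{5973} = \frac{4 - 3}{5973} = \frac{1}{5973} \cdot 1 = \frac{1}{5973}$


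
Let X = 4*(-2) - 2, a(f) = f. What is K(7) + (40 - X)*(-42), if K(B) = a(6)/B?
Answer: -14694/7 ≈ -2099.1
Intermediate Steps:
X = -10 (X = -8 - 2 = -10)
K(B) = 6/B
K(7) + (40 - X)*(-42) = 6/7 + (40 - 1*(-10))*(-42) = 6*(⅐) + (40 + 10)*(-42) = 6/7 + 50*(-42) = 6/7 - 2100 = -14694/7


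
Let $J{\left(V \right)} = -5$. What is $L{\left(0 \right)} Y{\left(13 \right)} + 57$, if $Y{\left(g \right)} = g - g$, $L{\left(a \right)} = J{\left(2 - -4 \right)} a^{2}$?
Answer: $57$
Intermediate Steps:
$L{\left(a \right)} = - 5 a^{2}$
$Y{\left(g \right)} = 0$
$L{\left(0 \right)} Y{\left(13 \right)} + 57 = - 5 \cdot 0^{2} \cdot 0 + 57 = \left(-5\right) 0 \cdot 0 + 57 = 0 \cdot 0 + 57 = 0 + 57 = 57$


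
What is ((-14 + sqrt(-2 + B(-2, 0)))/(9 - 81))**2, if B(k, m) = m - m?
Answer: (14 - I*sqrt(2))**2/5184 ≈ 0.037423 - 0.0076385*I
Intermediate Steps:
B(k, m) = 0
((-14 + sqrt(-2 + B(-2, 0)))/(9 - 81))**2 = ((-14 + sqrt(-2 + 0))/(9 - 81))**2 = ((-14 + sqrt(-2))/(-72))**2 = ((-14 + I*sqrt(2))*(-1/72))**2 = (7/36 - I*sqrt(2)/72)**2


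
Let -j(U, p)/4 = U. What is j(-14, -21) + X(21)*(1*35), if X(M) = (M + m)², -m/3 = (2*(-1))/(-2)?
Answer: 11396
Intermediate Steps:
m = -3 (m = -3*2*(-1)/(-2) = -(-6)*(-1)/2 = -3*1 = -3)
j(U, p) = -4*U
X(M) = (-3 + M)² (X(M) = (M - 3)² = (-3 + M)²)
j(-14, -21) + X(21)*(1*35) = -4*(-14) + (-3 + 21)²*(1*35) = 56 + 18²*35 = 56 + 324*35 = 56 + 11340 = 11396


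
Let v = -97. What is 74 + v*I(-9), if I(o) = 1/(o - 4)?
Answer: 1059/13 ≈ 81.462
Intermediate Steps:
I(o) = 1/(-4 + o)
74 + v*I(-9) = 74 - 97/(-4 - 9) = 74 - 97/(-13) = 74 - 97*(-1/13) = 74 + 97/13 = 1059/13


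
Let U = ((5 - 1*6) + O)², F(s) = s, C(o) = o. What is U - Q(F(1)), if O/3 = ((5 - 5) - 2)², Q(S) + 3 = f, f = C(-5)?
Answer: 129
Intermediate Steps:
f = -5
Q(S) = -8 (Q(S) = -3 - 5 = -8)
O = 12 (O = 3*((5 - 5) - 2)² = 3*(0 - 2)² = 3*(-2)² = 3*4 = 12)
U = 121 (U = ((5 - 1*6) + 12)² = ((5 - 6) + 12)² = (-1 + 12)² = 11² = 121)
U - Q(F(1)) = 121 - 1*(-8) = 121 + 8 = 129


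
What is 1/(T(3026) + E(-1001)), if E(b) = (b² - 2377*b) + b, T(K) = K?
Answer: 1/3383403 ≈ 2.9556e-7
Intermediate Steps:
E(b) = b² - 2376*b
1/(T(3026) + E(-1001)) = 1/(3026 - 1001*(-2376 - 1001)) = 1/(3026 - 1001*(-3377)) = 1/(3026 + 3380377) = 1/3383403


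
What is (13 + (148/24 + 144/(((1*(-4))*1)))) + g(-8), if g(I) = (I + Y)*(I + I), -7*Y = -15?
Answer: 3229/42 ≈ 76.881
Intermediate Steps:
Y = 15/7 (Y = -1/7*(-15) = 15/7 ≈ 2.1429)
g(I) = 2*I*(15/7 + I) (g(I) = (I + 15/7)*(I + I) = (15/7 + I)*(2*I) = 2*I*(15/7 + I))
(13 + (148/24 + 144/(((1*(-4))*1)))) + g(-8) = (13 + (148/24 + 144/(((1*(-4))*1)))) + (2/7)*(-8)*(15 + 7*(-8)) = (13 + (148*(1/24) + 144/((-4*1)))) + (2/7)*(-8)*(15 - 56) = (13 + (37/6 + 144/(-4))) + (2/7)*(-8)*(-41) = (13 + (37/6 + 144*(-1/4))) + 656/7 = (13 + (37/6 - 36)) + 656/7 = (13 - 179/6) + 656/7 = -101/6 + 656/7 = 3229/42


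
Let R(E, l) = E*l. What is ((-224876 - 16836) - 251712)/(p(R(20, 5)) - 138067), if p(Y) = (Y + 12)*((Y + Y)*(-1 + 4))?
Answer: 493424/70867 ≈ 6.9627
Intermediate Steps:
p(Y) = 6*Y*(12 + Y) (p(Y) = (12 + Y)*((2*Y)*3) = (12 + Y)*(6*Y) = 6*Y*(12 + Y))
((-224876 - 16836) - 251712)/(p(R(20, 5)) - 138067) = ((-224876 - 16836) - 251712)/(6*(20*5)*(12 + 20*5) - 138067) = (-241712 - 251712)/(6*100*(12 + 100) - 138067) = -493424/(6*100*112 - 138067) = -493424/(67200 - 138067) = -493424/(-70867) = -493424*(-1/70867) = 493424/70867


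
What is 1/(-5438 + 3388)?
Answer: -1/2050 ≈ -0.00048780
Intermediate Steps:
1/(-5438 + 3388) = 1/(-2050) = -1/2050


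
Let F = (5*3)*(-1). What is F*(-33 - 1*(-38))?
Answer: -75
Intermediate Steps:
F = -15 (F = 15*(-1) = -15)
F*(-33 - 1*(-38)) = -15*(-33 - 1*(-38)) = -15*(-33 + 38) = -15*5 = -75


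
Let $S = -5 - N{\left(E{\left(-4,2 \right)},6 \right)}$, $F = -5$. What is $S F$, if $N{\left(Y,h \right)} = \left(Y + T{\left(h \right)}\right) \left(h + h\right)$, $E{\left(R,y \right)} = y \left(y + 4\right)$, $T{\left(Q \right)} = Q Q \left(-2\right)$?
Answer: $-3575$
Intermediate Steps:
$T{\left(Q \right)} = - 2 Q^{2}$ ($T{\left(Q \right)} = Q^{2} \left(-2\right) = - 2 Q^{2}$)
$E{\left(R,y \right)} = y \left(4 + y\right)$
$N{\left(Y,h \right)} = 2 h \left(Y - 2 h^{2}\right)$ ($N{\left(Y,h \right)} = \left(Y - 2 h^{2}\right) \left(h + h\right) = \left(Y - 2 h^{2}\right) 2 h = 2 h \left(Y - 2 h^{2}\right)$)
$S = 715$ ($S = -5 - 2 \cdot 6 \left(2 \left(4 + 2\right) - 2 \cdot 6^{2}\right) = -5 - 2 \cdot 6 \left(2 \cdot 6 - 72\right) = -5 - 2 \cdot 6 \left(12 - 72\right) = -5 - 2 \cdot 6 \left(-60\right) = -5 - -720 = -5 + 720 = 715$)
$S F = 715 \left(-5\right) = -3575$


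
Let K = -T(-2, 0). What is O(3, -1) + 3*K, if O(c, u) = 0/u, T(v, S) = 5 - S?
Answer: -15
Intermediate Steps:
K = -5 (K = -(5 - 1*0) = -(5 + 0) = -1*5 = -5)
O(c, u) = 0
O(3, -1) + 3*K = 0 + 3*(-5) = 0 - 15 = -15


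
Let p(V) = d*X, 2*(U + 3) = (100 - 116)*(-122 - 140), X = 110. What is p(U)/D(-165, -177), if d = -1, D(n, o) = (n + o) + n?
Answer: 110/507 ≈ 0.21696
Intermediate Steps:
D(n, o) = o + 2*n
U = 2093 (U = -3 + ((100 - 116)*(-122 - 140))/2 = -3 + (-16*(-262))/2 = -3 + (1/2)*4192 = -3 + 2096 = 2093)
p(V) = -110 (p(V) = -1*110 = -110)
p(U)/D(-165, -177) = -110/(-177 + 2*(-165)) = -110/(-177 - 330) = -110/(-507) = -110*(-1/507) = 110/507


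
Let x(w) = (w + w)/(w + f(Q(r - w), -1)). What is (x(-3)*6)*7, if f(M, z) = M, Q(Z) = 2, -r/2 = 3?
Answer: 252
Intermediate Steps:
r = -6 (r = -2*3 = -6)
x(w) = 2*w/(2 + w) (x(w) = (w + w)/(w + 2) = (2*w)/(2 + w) = 2*w/(2 + w))
(x(-3)*6)*7 = ((2*(-3)/(2 - 3))*6)*7 = ((2*(-3)/(-1))*6)*7 = ((2*(-3)*(-1))*6)*7 = (6*6)*7 = 36*7 = 252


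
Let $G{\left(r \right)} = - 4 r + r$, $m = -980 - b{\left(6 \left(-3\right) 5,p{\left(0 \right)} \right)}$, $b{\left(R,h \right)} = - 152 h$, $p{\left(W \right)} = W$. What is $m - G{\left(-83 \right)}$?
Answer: $-1229$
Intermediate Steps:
$m = -980$ ($m = -980 - \left(-152\right) 0 = -980 - 0 = -980 + 0 = -980$)
$G{\left(r \right)} = - 3 r$
$m - G{\left(-83 \right)} = -980 - \left(-3\right) \left(-83\right) = -980 - 249 = -1229$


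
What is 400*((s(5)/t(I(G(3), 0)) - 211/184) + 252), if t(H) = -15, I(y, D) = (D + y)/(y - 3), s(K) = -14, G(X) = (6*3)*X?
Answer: 6949310/69 ≈ 1.0071e+5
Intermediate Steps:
G(X) = 18*X
I(y, D) = (D + y)/(-3 + y)
400*((s(5)/t(I(G(3), 0)) - 211/184) + 252) = 400*((-14/(-15) - 211/184) + 252) = 400*((-14*(-1/15) - 211*1/184) + 252) = 400*((14/15 - 211/184) + 252) = 400*(-589/2760 + 252) = 400*(694931/2760) = 6949310/69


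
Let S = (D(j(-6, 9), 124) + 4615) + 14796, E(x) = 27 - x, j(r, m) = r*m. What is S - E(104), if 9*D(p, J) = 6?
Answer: 58466/3 ≈ 19489.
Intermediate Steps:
j(r, m) = m*r
D(p, J) = 2/3 (D(p, J) = (1/9)*6 = 2/3)
S = 58235/3 (S = (2/3 + 4615) + 14796 = 13847/3 + 14796 = 58235/3 ≈ 19412.)
S - E(104) = 58235/3 - (27 - 1*104) = 58235/3 - (27 - 104) = 58235/3 - 1*(-77) = 58235/3 + 77 = 58466/3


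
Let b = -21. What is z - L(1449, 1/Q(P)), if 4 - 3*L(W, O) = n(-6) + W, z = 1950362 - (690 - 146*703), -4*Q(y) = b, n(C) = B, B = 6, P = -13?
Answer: 6158381/3 ≈ 2.0528e+6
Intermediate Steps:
n(C) = 6
Q(y) = 21/4 (Q(y) = -1/4*(-21) = 21/4)
z = 2052310 (z = 1950362 - (690 - 102638) = 1950362 - 1*(-101948) = 1950362 + 101948 = 2052310)
L(W, O) = -2/3 - W/3 (L(W, O) = 4/3 - (6 + W)/3 = 4/3 + (-2 - W/3) = -2/3 - W/3)
z - L(1449, 1/Q(P)) = 2052310 - (-2/3 - 1/3*1449) = 2052310 - (-2/3 - 483) = 2052310 - 1*(-1451/3) = 2052310 + 1451/3 = 6158381/3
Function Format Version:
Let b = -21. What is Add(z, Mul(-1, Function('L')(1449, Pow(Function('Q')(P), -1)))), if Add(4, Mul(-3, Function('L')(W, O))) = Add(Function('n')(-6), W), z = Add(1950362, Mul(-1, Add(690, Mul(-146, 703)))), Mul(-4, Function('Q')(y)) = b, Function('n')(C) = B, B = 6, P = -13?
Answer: Rational(6158381, 3) ≈ 2.0528e+6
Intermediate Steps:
Function('n')(C) = 6
Function('Q')(y) = Rational(21, 4) (Function('Q')(y) = Mul(Rational(-1, 4), -21) = Rational(21, 4))
z = 2052310 (z = Add(1950362, Mul(-1, Add(690, -102638))) = Add(1950362, Mul(-1, -101948)) = Add(1950362, 101948) = 2052310)
Function('L')(W, O) = Add(Rational(-2, 3), Mul(Rational(-1, 3), W)) (Function('L')(W, O) = Add(Rational(4, 3), Mul(Rational(-1, 3), Add(6, W))) = Add(Rational(4, 3), Add(-2, Mul(Rational(-1, 3), W))) = Add(Rational(-2, 3), Mul(Rational(-1, 3), W)))
Add(z, Mul(-1, Function('L')(1449, Pow(Function('Q')(P), -1)))) = Add(2052310, Mul(-1, Add(Rational(-2, 3), Mul(Rational(-1, 3), 1449)))) = Add(2052310, Mul(-1, Add(Rational(-2, 3), -483))) = Add(2052310, Mul(-1, Rational(-1451, 3))) = Add(2052310, Rational(1451, 3)) = Rational(6158381, 3)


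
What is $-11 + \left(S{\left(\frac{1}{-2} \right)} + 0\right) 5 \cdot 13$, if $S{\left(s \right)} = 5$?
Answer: $314$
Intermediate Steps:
$-11 + \left(S{\left(\frac{1}{-2} \right)} + 0\right) 5 \cdot 13 = -11 + \left(5 + 0\right) 5 \cdot 13 = -11 + 5 \cdot 5 \cdot 13 = -11 + 25 \cdot 13 = -11 + 325 = 314$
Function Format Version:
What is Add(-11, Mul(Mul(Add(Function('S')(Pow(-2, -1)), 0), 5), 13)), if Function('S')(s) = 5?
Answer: 314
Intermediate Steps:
Add(-11, Mul(Mul(Add(Function('S')(Pow(-2, -1)), 0), 5), 13)) = Add(-11, Mul(Mul(Add(5, 0), 5), 13)) = Add(-11, Mul(Mul(5, 5), 13)) = Add(-11, Mul(25, 13)) = Add(-11, 325) = 314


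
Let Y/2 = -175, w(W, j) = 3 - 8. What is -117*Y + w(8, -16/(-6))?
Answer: 40945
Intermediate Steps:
w(W, j) = -5
Y = -350 (Y = 2*(-175) = -350)
-117*Y + w(8, -16/(-6)) = -117*(-350) - 5 = 40950 - 5 = 40945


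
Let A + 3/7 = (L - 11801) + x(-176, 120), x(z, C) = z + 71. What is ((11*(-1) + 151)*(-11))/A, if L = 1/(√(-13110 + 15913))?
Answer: 1259190428650/9735364218513 + 37730*√2803/9735364218513 ≈ 0.12934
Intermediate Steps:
x(z, C) = 71 + z
L = √2803/2803 (L = 1/(√2803) = √2803/2803 ≈ 0.018888)
A = -83345/7 + √2803/2803 (A = -3/7 + ((√2803/2803 - 11801) + (71 - 176)) = -3/7 + ((-11801 + √2803/2803) - 105) = -3/7 + (-11906 + √2803/2803) = -83345/7 + √2803/2803 ≈ -11906.)
((11*(-1) + 151)*(-11))/A = ((11*(-1) + 151)*(-11))/(-83345/7 + √2803/2803) = ((-11 + 151)*(-11))/(-83345/7 + √2803/2803) = (140*(-11))/(-83345/7 + √2803/2803) = -1540/(-83345/7 + √2803/2803)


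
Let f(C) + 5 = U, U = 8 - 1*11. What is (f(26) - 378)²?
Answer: 148996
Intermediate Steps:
U = -3 (U = 8 - 11 = -3)
f(C) = -8 (f(C) = -5 - 3 = -8)
(f(26) - 378)² = (-8 - 378)² = (-386)² = 148996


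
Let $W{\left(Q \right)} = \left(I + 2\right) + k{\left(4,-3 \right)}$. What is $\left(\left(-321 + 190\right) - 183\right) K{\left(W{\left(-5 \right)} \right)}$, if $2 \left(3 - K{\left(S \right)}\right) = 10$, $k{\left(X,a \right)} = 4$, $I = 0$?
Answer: $628$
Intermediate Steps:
$W{\left(Q \right)} = 6$ ($W{\left(Q \right)} = \left(0 + 2\right) + 4 = 2 + 4 = 6$)
$K{\left(S \right)} = -2$ ($K{\left(S \right)} = 3 - 5 = -2$)
$\left(\left(-321 + 190\right) - 183\right) K{\left(W{\left(-5 \right)} \right)} = \left(\left(-321 + 190\right) - 183\right) \left(-2\right) = \left(-131 - 183\right) \left(-2\right) = \left(-314\right) \left(-2\right) = 628$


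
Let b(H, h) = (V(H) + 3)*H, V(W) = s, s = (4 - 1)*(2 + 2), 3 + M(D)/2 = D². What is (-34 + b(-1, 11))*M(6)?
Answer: -3234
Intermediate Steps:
M(D) = -6 + 2*D²
s = 12 (s = 3*4 = 12)
V(W) = 12
b(H, h) = 15*H (b(H, h) = (12 + 3)*H = 15*H)
(-34 + b(-1, 11))*M(6) = (-34 + 15*(-1))*(-6 + 2*6²) = (-34 - 15)*(-6 + 2*36) = -49*(-6 + 72) = -49*66 = -3234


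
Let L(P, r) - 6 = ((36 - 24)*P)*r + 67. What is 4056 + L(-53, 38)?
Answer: -20039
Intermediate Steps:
L(P, r) = 73 + 12*P*r (L(P, r) = 6 + (((36 - 24)*P)*r + 67) = 6 + ((12*P)*r + 67) = 6 + (12*P*r + 67) = 6 + (67 + 12*P*r) = 73 + 12*P*r)
4056 + L(-53, 38) = 4056 + (73 + 12*(-53)*38) = 4056 + (73 - 24168) = 4056 - 24095 = -20039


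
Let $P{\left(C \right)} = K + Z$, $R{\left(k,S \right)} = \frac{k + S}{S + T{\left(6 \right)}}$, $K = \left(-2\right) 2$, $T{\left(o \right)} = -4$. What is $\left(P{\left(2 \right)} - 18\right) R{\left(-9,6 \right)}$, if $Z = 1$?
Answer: $\frac{63}{2} \approx 31.5$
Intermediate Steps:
$K = -4$
$R{\left(k,S \right)} = \frac{S + k}{-4 + S}$ ($R{\left(k,S \right)} = \frac{k + S}{S - 4} = \frac{S + k}{-4 + S}$)
$P{\left(C \right)} = -3$ ($P{\left(C \right)} = -4 + 1 = -3$)
$\left(P{\left(2 \right)} - 18\right) R{\left(-9,6 \right)} = \left(-3 - 18\right) \frac{6 - 9}{-4 + 6} = - 21 \cdot \frac{1}{2} \left(-3\right) = \left(-21\right) \left(- \frac{3}{2}\right) = \frac{63}{2}$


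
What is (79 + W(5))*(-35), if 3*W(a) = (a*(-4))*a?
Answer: -4795/3 ≈ -1598.3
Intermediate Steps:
W(a) = -4*a²/3 (W(a) = ((a*(-4))*a)/3 = ((-4*a)*a)/3 = (-4*a²)/3 = -4*a²/3)
(79 + W(5))*(-35) = (79 - 4/3*5²)*(-35) = (79 - 4/3*25)*(-35) = (79 - 100/3)*(-35) = (137/3)*(-35) = -4795/3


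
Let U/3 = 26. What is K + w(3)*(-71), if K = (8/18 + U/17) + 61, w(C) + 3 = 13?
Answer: -98527/153 ≈ -643.97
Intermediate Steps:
U = 78 (U = 3*26 = 78)
w(C) = 10 (w(C) = -3 + 13 = 10)
K = 10103/153 (K = (8/18 + 78/17) + 61 = (8*(1/18) + 78*(1/17)) + 61 = (4/9 + 78/17) + 61 = 770/153 + 61 = 10103/153 ≈ 66.033)
K + w(3)*(-71) = 10103/153 + 10*(-71) = 10103/153 - 710 = -98527/153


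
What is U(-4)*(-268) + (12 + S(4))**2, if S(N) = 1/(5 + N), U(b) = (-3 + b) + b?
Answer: 250669/81 ≈ 3094.7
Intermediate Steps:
U(b) = -3 + 2*b
U(-4)*(-268) + (12 + S(4))**2 = (-3 + 2*(-4))*(-268) + (12 + 1/(5 + 4))**2 = (-3 - 8)*(-268) + (12 + 1/9)**2 = -11*(-268) + (12 + 1/9)**2 = 2948 + (109/9)**2 = 2948 + 11881/81 = 250669/81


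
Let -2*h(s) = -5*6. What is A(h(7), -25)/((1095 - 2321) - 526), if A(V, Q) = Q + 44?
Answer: -19/1752 ≈ -0.010845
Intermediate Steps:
h(s) = 15 (h(s) = -(-5)*6/2 = -1/2*(-30) = 15)
A(V, Q) = 44 + Q
A(h(7), -25)/((1095 - 2321) - 526) = (44 - 25)/((1095 - 2321) - 526) = 19/(-1226 - 526) = 19/(-1752) = 19*(-1/1752) = -19/1752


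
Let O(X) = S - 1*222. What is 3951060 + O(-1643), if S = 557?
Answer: 3951395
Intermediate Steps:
O(X) = 335 (O(X) = 557 - 1*222 = 557 - 222 = 335)
3951060 + O(-1643) = 3951060 + 335 = 3951395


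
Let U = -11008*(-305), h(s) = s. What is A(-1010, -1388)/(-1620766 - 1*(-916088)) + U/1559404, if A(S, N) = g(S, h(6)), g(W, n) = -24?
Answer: 4848261332/2251798549 ≈ 2.1531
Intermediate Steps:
A(S, N) = -24
U = 3357440
A(-1010, -1388)/(-1620766 - 1*(-916088)) + U/1559404 = -24/(-1620766 - 1*(-916088)) + 3357440/1559404 = -24/(-1620766 + 916088) + 3357440*(1/1559404) = -24/(-704678) + 13760/6391 = -24*(-1/704678) + 13760/6391 = 12/352339 + 13760/6391 = 4848261332/2251798549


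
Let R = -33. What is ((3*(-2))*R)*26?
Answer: 5148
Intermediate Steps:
((3*(-2))*R)*26 = ((3*(-2))*(-33))*26 = -6*(-33)*26 = 198*26 = 5148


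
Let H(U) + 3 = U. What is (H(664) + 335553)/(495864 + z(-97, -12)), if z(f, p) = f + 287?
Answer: 168107/248027 ≈ 0.67778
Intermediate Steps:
H(U) = -3 + U
z(f, p) = 287 + f
(H(664) + 335553)/(495864 + z(-97, -12)) = ((-3 + 664) + 335553)/(495864 + (287 - 97)) = (661 + 335553)/(495864 + 190) = 336214/496054 = 336214*(1/496054) = 168107/248027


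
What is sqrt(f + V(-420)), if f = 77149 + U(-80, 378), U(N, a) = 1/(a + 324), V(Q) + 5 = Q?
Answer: sqrt(4201099422)/234 ≈ 276.99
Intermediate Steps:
V(Q) = -5 + Q
U(N, a) = 1/(324 + a)
f = 54158599/702 (f = 77149 + 1/(324 + 378) = 77149 + 1/702 = 54158599/702 ≈ 77149.)
sqrt(f + V(-420)) = sqrt(54158599/702 + (-5 - 420)) = sqrt(54158599/702 - 425) = sqrt(53860249/702) = sqrt(4201099422)/234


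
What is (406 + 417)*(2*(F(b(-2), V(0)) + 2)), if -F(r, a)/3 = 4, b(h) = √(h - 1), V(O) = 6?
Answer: -16460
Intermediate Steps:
b(h) = √(-1 + h)
F(r, a) = -12 (F(r, a) = -3*4 = -12)
(406 + 417)*(2*(F(b(-2), V(0)) + 2)) = (406 + 417)*(2*(-12 + 2)) = 823*(2*(-10)) = 823*(-20) = -16460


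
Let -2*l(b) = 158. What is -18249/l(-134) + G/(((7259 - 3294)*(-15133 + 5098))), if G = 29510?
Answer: 141402731/612135 ≈ 231.00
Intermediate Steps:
l(b) = -79 (l(b) = -½*158 = -79)
-18249/l(-134) + G/(((7259 - 3294)*(-15133 + 5098))) = -18249/(-79) + 29510/(((7259 - 3294)*(-15133 + 5098))) = -18249*(-1/79) + 29510/((3965*(-10035))) = 231 + 29510/(-39788775) = 231 + 29510*(-1/39788775) = 231 - 454/612135 = 141402731/612135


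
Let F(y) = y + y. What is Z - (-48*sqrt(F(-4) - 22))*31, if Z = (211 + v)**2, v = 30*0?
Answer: 44521 + 1488*I*sqrt(30) ≈ 44521.0 + 8150.1*I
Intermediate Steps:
v = 0
F(y) = 2*y
Z = 44521 (Z = (211 + 0)**2 = 211**2 = 44521)
Z - (-48*sqrt(F(-4) - 22))*31 = 44521 - (-48*sqrt(2*(-4) - 22))*31 = 44521 - (-48*sqrt(-8 - 22))*31 = 44521 - (-48*I*sqrt(30))*31 = 44521 - (-1488)*I*sqrt(30) = 44521 + 1488*I*sqrt(30)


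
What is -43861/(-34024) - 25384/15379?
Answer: -189126897/523255096 ≈ -0.36144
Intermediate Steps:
-43861/(-34024) - 25384/15379 = -43861*(-1/34024) - 25384*1/15379 = 43861/34024 - 25384/15379 = -189126897/523255096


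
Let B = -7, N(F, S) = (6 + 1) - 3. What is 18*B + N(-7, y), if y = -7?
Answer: -122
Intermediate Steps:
N(F, S) = 4 (N(F, S) = 7 - 3 = 4)
18*B + N(-7, y) = 18*(-7) + 4 = -126 + 4 = -122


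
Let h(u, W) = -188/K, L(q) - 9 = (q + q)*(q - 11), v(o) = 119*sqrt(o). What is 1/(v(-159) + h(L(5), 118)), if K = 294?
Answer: -13818/48654811627 - 2571471*I*sqrt(159)/48654811627 ≈ -2.84e-7 - 0.00066643*I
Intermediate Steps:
L(q) = 9 + 2*q*(-11 + q) (L(q) = 9 + (q + q)*(q - 11) = 9 + (2*q)*(-11 + q) = 9 + 2*q*(-11 + q))
h(u, W) = -94/147 (h(u, W) = -188/294 = -188*1/294 = -94/147)
1/(v(-159) + h(L(5), 118)) = 1/(119*sqrt(-159) - 94/147) = 1/(119*(I*sqrt(159)) - 94/147) = 1/(119*I*sqrt(159) - 94/147) = 1/(-94/147 + 119*I*sqrt(159))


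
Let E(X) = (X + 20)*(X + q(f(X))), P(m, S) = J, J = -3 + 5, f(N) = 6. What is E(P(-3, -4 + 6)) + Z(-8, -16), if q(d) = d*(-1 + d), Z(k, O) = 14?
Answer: 718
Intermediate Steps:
J = 2
P(m, S) = 2
E(X) = (20 + X)*(30 + X) (E(X) = (X + 20)*(X + 6*(-1 + 6)) = (20 + X)*(X + 6*5) = (20 + X)*(X + 30) = (20 + X)*(30 + X))
E(P(-3, -4 + 6)) + Z(-8, -16) = (600 + 2**2 + 50*2) + 14 = (600 + 4 + 100) + 14 = 704 + 14 = 718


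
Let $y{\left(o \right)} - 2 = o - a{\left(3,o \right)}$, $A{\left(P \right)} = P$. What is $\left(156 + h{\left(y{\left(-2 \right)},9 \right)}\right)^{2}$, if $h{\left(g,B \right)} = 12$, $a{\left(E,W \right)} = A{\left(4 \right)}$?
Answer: $28224$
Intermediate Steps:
$a{\left(E,W \right)} = 4$
$y{\left(o \right)} = -2 + o$ ($y{\left(o \right)} = 2 + \left(o - 4\right) = 2 + \left(-4 + o\right) = -2 + o$)
$\left(156 + h{\left(y{\left(-2 \right)},9 \right)}\right)^{2} = \left(156 + 12\right)^{2} = 168^{2} = 28224$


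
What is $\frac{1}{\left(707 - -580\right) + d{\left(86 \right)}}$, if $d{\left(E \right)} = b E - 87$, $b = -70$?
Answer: $- \frac{1}{4820} \approx -0.00020747$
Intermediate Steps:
$d{\left(E \right)} = -87 - 70 E$ ($d{\left(E \right)} = - 70 E - 87 = -87 - 70 E$)
$\frac{1}{\left(707 - -580\right) + d{\left(86 \right)}} = \frac{1}{\left(707 - -580\right) - 6107} = \frac{1}{\left(707 + 580\right) - 6107} = \frac{1}{1287 - 6107} = \frac{1}{-4820} = - \frac{1}{4820}$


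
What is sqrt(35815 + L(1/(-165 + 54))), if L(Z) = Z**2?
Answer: 2*sqrt(110319154)/111 ≈ 189.25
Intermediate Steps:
sqrt(35815 + L(1/(-165 + 54))) = sqrt(35815 + (1/(-165 + 54))**2) = sqrt(35815 + (1/(-111))**2) = sqrt(35815 + (-1/111)**2) = sqrt(35815 + 1/12321) = sqrt(441276616/12321) = 2*sqrt(110319154)/111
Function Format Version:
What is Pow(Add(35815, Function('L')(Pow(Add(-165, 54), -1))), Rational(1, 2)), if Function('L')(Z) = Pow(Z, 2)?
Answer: Mul(Rational(2, 111), Pow(110319154, Rational(1, 2))) ≈ 189.25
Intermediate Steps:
Pow(Add(35815, Function('L')(Pow(Add(-165, 54), -1))), Rational(1, 2)) = Pow(Add(35815, Pow(Pow(Add(-165, 54), -1), 2)), Rational(1, 2)) = Pow(Add(35815, Pow(Pow(-111, -1), 2)), Rational(1, 2)) = Pow(Add(35815, Pow(Rational(-1, 111), 2)), Rational(1, 2)) = Pow(Add(35815, Rational(1, 12321)), Rational(1, 2)) = Pow(Rational(441276616, 12321), Rational(1, 2)) = Mul(Rational(2, 111), Pow(110319154, Rational(1, 2)))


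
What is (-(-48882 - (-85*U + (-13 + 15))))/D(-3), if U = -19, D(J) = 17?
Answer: 50499/17 ≈ 2970.5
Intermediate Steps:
(-(-48882 - (-85*U + (-13 + 15))))/D(-3) = -(-48882 - (-85*(-19) + (-13 + 15)))/17 = -(-48882 - (1615 + 2))*(1/17) = -(-48882 - 1*1617)*(1/17) = -(-48882 - 1617)*(1/17) = -1*(-50499)*(1/17) = 50499*(1/17) = 50499/17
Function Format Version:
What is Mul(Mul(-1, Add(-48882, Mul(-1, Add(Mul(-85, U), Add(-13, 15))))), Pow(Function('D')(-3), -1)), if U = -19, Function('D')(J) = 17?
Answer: Rational(50499, 17) ≈ 2970.5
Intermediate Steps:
Mul(Mul(-1, Add(-48882, Mul(-1, Add(Mul(-85, U), Add(-13, 15))))), Pow(Function('D')(-3), -1)) = Mul(Mul(-1, Add(-48882, Mul(-1, Add(Mul(-85, -19), Add(-13, 15))))), Pow(17, -1)) = Mul(Mul(-1, Add(-48882, Mul(-1, Add(1615, 2)))), Rational(1, 17)) = Mul(Mul(-1, Add(-48882, Mul(-1, 1617))), Rational(1, 17)) = Mul(Mul(-1, Add(-48882, -1617)), Rational(1, 17)) = Mul(Mul(-1, -50499), Rational(1, 17)) = Mul(50499, Rational(1, 17)) = Rational(50499, 17)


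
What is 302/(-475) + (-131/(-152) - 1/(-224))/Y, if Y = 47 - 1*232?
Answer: -2521411/3936800 ≈ -0.64047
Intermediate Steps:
Y = -185 (Y = 47 - 232 = -185)
302/(-475) + (-131/(-152) - 1/(-224))/Y = 302/(-475) + (-131/(-152) - 1/(-224))/(-185) = 302*(-1/475) + (-131*(-1/152) - 1*(-1/224))*(-1/185) = -302/475 + (131/152 + 1/224)*(-1/185) = -302/475 + (3687/4256)*(-1/185) = -302/475 - 3687/787360 = -2521411/3936800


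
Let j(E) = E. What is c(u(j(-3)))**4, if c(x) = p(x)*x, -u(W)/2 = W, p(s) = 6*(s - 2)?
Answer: 429981696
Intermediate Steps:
p(s) = -12 + 6*s (p(s) = 6*(-2 + s) = -12 + 6*s)
u(W) = -2*W
c(x) = x*(-12 + 6*x) (c(x) = (-12 + 6*x)*x = x*(-12 + 6*x))
c(u(j(-3)))**4 = (6*(-2*(-3))*(-2 - 2*(-3)))**4 = (6*6*(-2 + 6))**4 = (6*6*4)**4 = 144**4 = 429981696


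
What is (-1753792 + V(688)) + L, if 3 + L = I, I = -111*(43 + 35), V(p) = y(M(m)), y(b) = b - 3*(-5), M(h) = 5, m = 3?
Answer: -1762433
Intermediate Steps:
y(b) = 15 + b (y(b) = b + 15 = 15 + b)
V(p) = 20 (V(p) = 15 + 5 = 20)
I = -8658 (I = -111*78 = -8658)
L = -8661 (L = -3 - 8658 = -8661)
(-1753792 + V(688)) + L = (-1753792 + 20) - 8661 = -1753772 - 8661 = -1762433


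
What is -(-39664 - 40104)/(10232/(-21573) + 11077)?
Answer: 1720835064/238953889 ≈ 7.2015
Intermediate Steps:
-(-39664 - 40104)/(10232/(-21573) + 11077) = -(-79768)/(10232*(-1/21573) + 11077) = -(-79768)/(-10232/21573 + 11077) = -(-79768)/238953889/21573 = -(-79768)*21573/238953889 = -1*(-1720835064/238953889) = 1720835064/238953889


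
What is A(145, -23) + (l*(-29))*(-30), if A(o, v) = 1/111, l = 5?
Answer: 482851/111 ≈ 4350.0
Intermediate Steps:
A(o, v) = 1/111
A(145, -23) + (l*(-29))*(-30) = 1/111 + (5*(-29))*(-30) = 1/111 - 145*(-30) = 1/111 + 4350 = 482851/111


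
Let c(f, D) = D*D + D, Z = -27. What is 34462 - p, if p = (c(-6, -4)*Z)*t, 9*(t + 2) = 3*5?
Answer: 34354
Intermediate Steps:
c(f, D) = D + D² (c(f, D) = D² + D = D + D²)
t = -⅓ (t = -2 + (3*5)/9 = -2 + (⅑)*15 = -2 + 5/3 = -⅓ ≈ -0.33333)
p = 108 (p = (-4*(1 - 4)*(-27))*(-⅓) = (-4*(-3)*(-27))*(-⅓) = (12*(-27))*(-⅓) = -324*(-⅓) = 108)
34462 - p = 34462 - 1*108 = 34462 - 108 = 34354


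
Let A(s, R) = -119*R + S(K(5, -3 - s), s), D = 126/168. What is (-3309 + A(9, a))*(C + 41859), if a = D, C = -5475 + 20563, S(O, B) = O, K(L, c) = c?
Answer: -776814027/4 ≈ -1.9420e+8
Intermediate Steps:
C = 15088
D = ¾ (D = 126*(1/168) = ¾ ≈ 0.75000)
a = ¾ ≈ 0.75000
A(s, R) = -3 - s - 119*R (A(s, R) = -119*R + (-3 - s) = -3 - s - 119*R)
(-3309 + A(9, a))*(C + 41859) = (-3309 + (-3 - 1*9 - 119*¾))*(15088 + 41859) = (-3309 + (-3 - 9 - 357/4))*56947 = (-3309 - 405/4)*56947 = -13641/4*56947 = -776814027/4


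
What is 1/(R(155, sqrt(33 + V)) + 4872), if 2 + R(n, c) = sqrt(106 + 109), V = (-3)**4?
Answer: 974/4743337 - sqrt(215)/23716685 ≈ 0.00020472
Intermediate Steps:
V = 81
R(n, c) = -2 + sqrt(215) (R(n, c) = -2 + sqrt(106 + 109) = -2 + sqrt(215))
1/(R(155, sqrt(33 + V)) + 4872) = 1/((-2 + sqrt(215)) + 4872) = 1/(4870 + sqrt(215))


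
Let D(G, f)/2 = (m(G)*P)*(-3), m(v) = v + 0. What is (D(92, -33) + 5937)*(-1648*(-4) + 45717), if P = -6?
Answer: 483805941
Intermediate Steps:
m(v) = v
D(G, f) = 36*G (D(G, f) = 2*((G*(-6))*(-3)) = 2*(-6*G*(-3)) = 2*(18*G) = 36*G)
(D(92, -33) + 5937)*(-1648*(-4) + 45717) = (36*92 + 5937)*(-1648*(-4) + 45717) = (3312 + 5937)*(6592 + 45717) = 9249*52309 = 483805941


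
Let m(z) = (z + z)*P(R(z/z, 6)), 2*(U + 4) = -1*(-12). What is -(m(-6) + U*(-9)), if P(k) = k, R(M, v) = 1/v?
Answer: 20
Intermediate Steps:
U = 2 (U = -4 + (-1*(-12))/2 = -4 + (1/2)*12 = -4 + 6 = 2)
m(z) = z/3 (m(z) = (z + z)/6 = (2*z)*(1/6) = z/3)
-(m(-6) + U*(-9)) = -((1/3)*(-6) + 2*(-9)) = -(-2 - 18) = -1*(-20) = 20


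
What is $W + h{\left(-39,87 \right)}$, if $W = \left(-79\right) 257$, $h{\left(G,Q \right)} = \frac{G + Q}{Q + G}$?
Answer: $-20302$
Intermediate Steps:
$h{\left(G,Q \right)} = 1$ ($h{\left(G,Q \right)} = \frac{G + Q}{G + Q} = 1$)
$W = -20303$
$W + h{\left(-39,87 \right)} = -20303 + 1 = -20302$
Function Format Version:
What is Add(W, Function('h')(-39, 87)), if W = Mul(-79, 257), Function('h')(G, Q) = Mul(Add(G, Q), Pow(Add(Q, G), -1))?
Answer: -20302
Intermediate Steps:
Function('h')(G, Q) = 1 (Function('h')(G, Q) = Mul(Add(G, Q), Pow(Add(G, Q), -1)) = 1)
W = -20303
Add(W, Function('h')(-39, 87)) = Add(-20303, 1) = -20302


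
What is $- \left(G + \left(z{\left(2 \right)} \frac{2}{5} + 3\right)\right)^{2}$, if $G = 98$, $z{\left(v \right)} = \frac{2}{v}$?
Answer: $- \frac{257049}{25} \approx -10282.0$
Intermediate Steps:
$- \left(G + \left(z{\left(2 \right)} \frac{2}{5} + 3\right)\right)^{2} = - \left(98 + \left(\frac{2}{2} \cdot \frac{2}{5} + 3\right)\right)^{2} = - \left(98 + \left(2 \cdot \frac{1}{2} \cdot 2 \cdot \frac{1}{5} + 3\right)\right)^{2} = - \left(98 + \left(1 \cdot \frac{2}{5} + 3\right)\right)^{2} = - \left(98 + \left(\frac{2}{5} + 3\right)\right)^{2} = - \left(98 + \frac{17}{5}\right)^{2} = - \left(\frac{507}{5}\right)^{2} = \left(-1\right) \frac{257049}{25} = - \frac{257049}{25}$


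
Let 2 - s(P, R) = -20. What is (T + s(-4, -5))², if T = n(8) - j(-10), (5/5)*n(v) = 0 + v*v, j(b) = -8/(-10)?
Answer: 181476/25 ≈ 7259.0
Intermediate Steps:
s(P, R) = 22 (s(P, R) = 2 - 1*(-20) = 2 + 20 = 22)
j(b) = ⅘ (j(b) = -8*(-⅒) = ⅘)
n(v) = v² (n(v) = 0 + v*v = 0 + v² = v²)
T = 316/5 (T = 8² - 1*⅘ = 64 - ⅘ = 316/5 ≈ 63.200)
(T + s(-4, -5))² = (316/5 + 22)² = (426/5)² = 181476/25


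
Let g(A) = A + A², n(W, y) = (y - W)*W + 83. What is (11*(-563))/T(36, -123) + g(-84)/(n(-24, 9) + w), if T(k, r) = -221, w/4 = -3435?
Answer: 87941845/3193229 ≈ 27.540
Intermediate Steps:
w = -13740 (w = 4*(-3435) = -13740)
n(W, y) = 83 + W*(y - W) (n(W, y) = W*(y - W) + 83 = 83 + W*(y - W))
(11*(-563))/T(36, -123) + g(-84)/(n(-24, 9) + w) = (11*(-563))/(-221) + (-84*(1 - 84))/((83 - 1*(-24)² - 24*9) - 13740) = -6193*(-1/221) + (-84*(-83))/((83 - 1*576 - 216) - 13740) = 6193/221 + 6972/((83 - 576 - 216) - 13740) = 6193/221 + 6972/(-709 - 13740) = 6193/221 + 6972/(-14449) = 6193/221 + 6972*(-1/14449) = 6193/221 - 6972/14449 = 87941845/3193229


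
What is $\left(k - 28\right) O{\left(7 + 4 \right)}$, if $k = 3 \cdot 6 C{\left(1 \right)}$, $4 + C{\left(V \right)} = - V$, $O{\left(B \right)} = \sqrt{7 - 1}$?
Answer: $- 118 \sqrt{6} \approx -289.04$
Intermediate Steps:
$O{\left(B \right)} = \sqrt{6}$
$C{\left(V \right)} = -4 - V$
$k = -90$ ($k = 3 \cdot 6 \left(-4 - 1\right) = 18 \left(-4 - 1\right) = 18 \left(-5\right) = -90$)
$\left(k - 28\right) O{\left(7 + 4 \right)} = \left(-90 - 28\right) \sqrt{6} = - 118 \sqrt{6}$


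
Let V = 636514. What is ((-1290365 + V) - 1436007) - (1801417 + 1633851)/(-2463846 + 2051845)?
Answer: -861020150590/412001 ≈ -2.0899e+6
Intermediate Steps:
((-1290365 + V) - 1436007) - (1801417 + 1633851)/(-2463846 + 2051845) = ((-1290365 + 636514) - 1436007) - (1801417 + 1633851)/(-2463846 + 2051845) = (-653851 - 1436007) - 3435268/(-412001) = -2089858 - 3435268*(-1)/412001 = -2089858 - 1*(-3435268/412001) = -2089858 + 3435268/412001 = -861020150590/412001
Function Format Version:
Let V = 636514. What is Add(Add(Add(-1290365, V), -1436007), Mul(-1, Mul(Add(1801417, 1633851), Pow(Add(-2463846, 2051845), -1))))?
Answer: Rational(-861020150590, 412001) ≈ -2.0899e+6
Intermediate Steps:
Add(Add(Add(-1290365, V), -1436007), Mul(-1, Mul(Add(1801417, 1633851), Pow(Add(-2463846, 2051845), -1)))) = Add(Add(Add(-1290365, 636514), -1436007), Mul(-1, Mul(Add(1801417, 1633851), Pow(Add(-2463846, 2051845), -1)))) = Add(Add(-653851, -1436007), Mul(-1, Mul(3435268, Pow(-412001, -1)))) = Add(-2089858, Mul(-1, Mul(3435268, Rational(-1, 412001)))) = Add(-2089858, Mul(-1, Rational(-3435268, 412001))) = Add(-2089858, Rational(3435268, 412001)) = Rational(-861020150590, 412001)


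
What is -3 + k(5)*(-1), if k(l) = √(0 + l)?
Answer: -3 - √5 ≈ -5.2361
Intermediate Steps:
k(l) = √l
-3 + k(5)*(-1) = -3 + √5*(-1) = -3 - √5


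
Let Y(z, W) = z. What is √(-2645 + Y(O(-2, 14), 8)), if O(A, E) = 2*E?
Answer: I*√2617 ≈ 51.157*I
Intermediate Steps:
√(-2645 + Y(O(-2, 14), 8)) = √(-2645 + 2*14) = √(-2645 + 28) = √(-2617) = I*√2617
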